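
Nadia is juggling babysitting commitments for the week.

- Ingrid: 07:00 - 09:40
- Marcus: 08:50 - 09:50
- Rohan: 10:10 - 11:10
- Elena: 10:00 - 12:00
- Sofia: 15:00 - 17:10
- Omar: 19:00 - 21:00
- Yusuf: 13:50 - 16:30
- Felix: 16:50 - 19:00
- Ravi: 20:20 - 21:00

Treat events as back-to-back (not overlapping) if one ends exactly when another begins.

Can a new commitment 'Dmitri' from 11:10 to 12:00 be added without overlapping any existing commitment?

Ingrid: ends 09:40 at or before Dmitri starts 11:10 → clear.
Marcus: ends 09:50 at or before Dmitri starts 11:10 → clear.
Elena: starts 10:00 before Dmitri ends 12:00, and ends 12:00 after Dmitri starts 11:10 → overlap.
Rohan: ends 11:10 at or before Dmitri starts 11:10 → clear.
Yusuf: starts 13:50 at or after Dmitri ends 12:00 → clear.
Sofia: starts 15:00 at or after Dmitri ends 12:00 → clear.
Felix: starts 16:50 at or after Dmitri ends 12:00 → clear.
Omar: starts 19:00 at or after Dmitri ends 12:00 → clear.
Ravi: starts 20:20 at or after Dmitri ends 12:00 → clear.
Dmitri overlaps Elena.

No — it overlaps Elena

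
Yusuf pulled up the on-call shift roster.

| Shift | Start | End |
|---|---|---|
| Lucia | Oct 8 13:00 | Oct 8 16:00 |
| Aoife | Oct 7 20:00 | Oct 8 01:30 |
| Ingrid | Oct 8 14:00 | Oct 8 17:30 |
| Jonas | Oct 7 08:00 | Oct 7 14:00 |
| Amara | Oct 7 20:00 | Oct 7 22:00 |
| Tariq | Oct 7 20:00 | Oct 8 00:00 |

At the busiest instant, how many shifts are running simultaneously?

Sort all start/end points and keep a running count:
Oct 7 08:00 start Jonas → 1
Oct 7 14:00 end Jonas → 0
Oct 7 20:00 start Amara → 1
Oct 7 20:00 start Aoife → 2
Oct 7 20:00 start Tariq → 3
Oct 7 22:00 end Amara → 2
Oct 8 00:00 end Tariq → 1
Oct 8 01:30 end Aoife → 0
Oct 8 13:00 start Lucia → 1
Oct 8 14:00 start Ingrid → 2
Oct 8 16:00 end Lucia → 1
Oct 8 17:30 end Ingrid → 0
Peak is 3, at Oct 7 20:00 (Amara, Aoife, Tariq).

3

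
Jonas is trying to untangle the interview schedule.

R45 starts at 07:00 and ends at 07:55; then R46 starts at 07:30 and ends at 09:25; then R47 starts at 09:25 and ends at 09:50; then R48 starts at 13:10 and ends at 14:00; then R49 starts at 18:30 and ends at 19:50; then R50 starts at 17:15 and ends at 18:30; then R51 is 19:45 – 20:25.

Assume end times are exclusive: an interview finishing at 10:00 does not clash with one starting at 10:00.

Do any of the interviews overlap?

Yes

Check each pair: they overlap iff neither finishes before the other starts.
Sorted by start: R45, R46, R47, R48, R50, R49, R51.
R46 starts before R45 ends → R45 and R46 overlap.
That's a conflict, so the schedule is not conflict-free.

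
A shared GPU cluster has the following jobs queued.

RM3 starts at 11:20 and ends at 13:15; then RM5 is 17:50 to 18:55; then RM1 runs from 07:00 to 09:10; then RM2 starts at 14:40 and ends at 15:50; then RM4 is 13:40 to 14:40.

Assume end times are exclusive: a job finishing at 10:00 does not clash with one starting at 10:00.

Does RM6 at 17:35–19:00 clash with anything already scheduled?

RM1: ends 09:10 at or before RM6 starts 17:35 → clear.
RM3: ends 13:15 at or before RM6 starts 17:35 → clear.
RM4: ends 14:40 at or before RM6 starts 17:35 → clear.
RM2: ends 15:50 at or before RM6 starts 17:35 → clear.
RM5: starts 17:50 before RM6 ends 19:00, and ends 18:55 after RM6 starts 17:35 → overlap.
RM6 overlaps RM5.

Yes — it overlaps RM5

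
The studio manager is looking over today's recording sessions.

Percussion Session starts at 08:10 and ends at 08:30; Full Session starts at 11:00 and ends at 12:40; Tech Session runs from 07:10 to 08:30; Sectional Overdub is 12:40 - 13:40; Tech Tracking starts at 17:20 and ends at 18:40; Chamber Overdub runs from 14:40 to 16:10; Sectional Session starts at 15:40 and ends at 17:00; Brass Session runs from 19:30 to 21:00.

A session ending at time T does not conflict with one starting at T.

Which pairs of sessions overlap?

Sorted by start: Tech Session, Percussion Session, Full Session, Sectional Overdub, Chamber Overdub, Sectional Session, Tech Tracking, Brass Session.
Percussion Session starts before Tech Session ends → Tech Session and Percussion Session overlap.
Full Session starts after Tech Session ends, so Tech Session has no further overlaps.
Full Session starts after Percussion Session ends, so Percussion Session has no further overlaps.
Sectional Overdub starts exactly when Full Session ends (back-to-back, no overlap), so Full Session has no further overlaps.
Chamber Overdub starts after Sectional Overdub ends, so Sectional Overdub has no further overlaps.
Sectional Session starts before Chamber Overdub ends → Chamber Overdub and Sectional Session overlap.
Tech Tracking starts after Chamber Overdub ends, so Chamber Overdub has no further overlaps.
Tech Tracking starts after Sectional Session ends, so Sectional Session has no further overlaps.
Brass Session starts after Tech Tracking ends.

Chamber Overdub & Sectional Session, Percussion Session & Tech Session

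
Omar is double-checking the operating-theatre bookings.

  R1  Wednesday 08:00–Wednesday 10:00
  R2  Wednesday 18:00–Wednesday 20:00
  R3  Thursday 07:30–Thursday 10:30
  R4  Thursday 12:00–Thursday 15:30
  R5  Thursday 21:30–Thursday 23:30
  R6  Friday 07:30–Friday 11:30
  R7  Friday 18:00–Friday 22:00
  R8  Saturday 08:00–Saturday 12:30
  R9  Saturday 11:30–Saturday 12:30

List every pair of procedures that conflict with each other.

R8 & R9

Sorted by start: R1, R2, R3, R4, R5, R6, R7, R8, R9.
R2 starts after R1 ends, so nothing later overlaps R1 either.
R3 starts after R2 ends, so nothing later overlaps R2 either.
R4 starts after R3 ends, so nothing later overlaps R3 either.
R5 starts after R4 ends, so nothing later overlaps R4 either.
R6 starts after R5 ends, so nothing later overlaps R5 either.
R7 starts after R6 ends, so nothing later overlaps R6 either.
R8 starts after R7 ends, so nothing later overlaps R7 either.
R9 starts before R8 ends → R8 and R9 overlap.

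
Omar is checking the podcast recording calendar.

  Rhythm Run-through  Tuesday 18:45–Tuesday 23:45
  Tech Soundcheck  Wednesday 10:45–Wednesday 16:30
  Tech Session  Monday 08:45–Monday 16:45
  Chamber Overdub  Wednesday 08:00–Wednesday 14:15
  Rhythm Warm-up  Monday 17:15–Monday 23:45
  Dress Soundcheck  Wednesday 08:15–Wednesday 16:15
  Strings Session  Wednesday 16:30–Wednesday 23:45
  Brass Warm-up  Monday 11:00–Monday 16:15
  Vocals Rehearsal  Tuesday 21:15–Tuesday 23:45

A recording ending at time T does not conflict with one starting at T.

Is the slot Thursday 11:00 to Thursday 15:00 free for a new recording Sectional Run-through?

Yes — the slot is free

Tech Session: ends Monday 16:45 at or before Sectional Run-through starts Thursday 11:00 → clear.
Brass Warm-up: ends Monday 16:15 at or before Sectional Run-through starts Thursday 11:00 → clear.
Rhythm Warm-up: ends Monday 23:45 at or before Sectional Run-through starts Thursday 11:00 → clear.
Rhythm Run-through: ends Tuesday 23:45 at or before Sectional Run-through starts Thursday 11:00 → clear.
Vocals Rehearsal: ends Tuesday 23:45 at or before Sectional Run-through starts Thursday 11:00 → clear.
Chamber Overdub: ends Wednesday 14:15 at or before Sectional Run-through starts Thursday 11:00 → clear.
Dress Soundcheck: ends Wednesday 16:15 at or before Sectional Run-through starts Thursday 11:00 → clear.
Tech Soundcheck: ends Wednesday 16:30 at or before Sectional Run-through starts Thursday 11:00 → clear.
Strings Session: ends Wednesday 23:45 at or before Sectional Run-through starts Thursday 11:00 → clear.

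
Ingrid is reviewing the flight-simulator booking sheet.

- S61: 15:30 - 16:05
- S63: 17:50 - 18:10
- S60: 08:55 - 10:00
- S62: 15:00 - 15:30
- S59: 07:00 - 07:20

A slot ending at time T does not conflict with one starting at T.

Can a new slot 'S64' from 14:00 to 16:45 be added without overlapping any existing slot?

No — it overlaps S61, S62

S59: ends 07:20 at or before S64 starts 14:00 → clear.
S60: ends 10:00 at or before S64 starts 14:00 → clear.
S62: starts 15:00 before S64 ends 16:45, and ends 15:30 after S64 starts 14:00 → overlap.
S61: starts 15:30 before S64 ends 16:45, and ends 16:05 after S64 starts 14:00 → overlap.
S63: starts 17:50 at or after S64 ends 16:45 → clear.
S64 overlaps S61, S62.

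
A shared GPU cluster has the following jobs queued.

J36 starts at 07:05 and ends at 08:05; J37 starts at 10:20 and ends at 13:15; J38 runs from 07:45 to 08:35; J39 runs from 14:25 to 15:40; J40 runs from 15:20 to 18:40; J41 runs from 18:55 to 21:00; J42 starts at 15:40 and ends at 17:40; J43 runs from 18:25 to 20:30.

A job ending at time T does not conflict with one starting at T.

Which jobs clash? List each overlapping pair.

Sorted by start: J36, J38, J37, J39, J40, J42, J43, J41.
J38 starts before J36 ends → J36 and J38 overlap.
J37 starts after J36 ends, so nothing later overlaps J36 either.
J37 starts after J38 ends, so nothing later overlaps J38 either.
J39 starts after J37 ends, so nothing later overlaps J37 either.
J40 starts before J39 ends → J39 and J40 overlap.
J42 starts exactly when J39 ends (back-to-back, no overlap), so nothing later overlaps J39 either.
J42 starts before J40 ends → J40 and J42 overlap.
J43 starts before J40 ends → J40 and J43 overlap.
J41 starts after J40 ends.
J43 starts after J42 ends, so nothing later overlaps J42 either.
J41 starts before J43 ends → J43 and J41 overlap.

J36 & J38, J39 & J40, J40 & J42, J40 & J43, J41 & J43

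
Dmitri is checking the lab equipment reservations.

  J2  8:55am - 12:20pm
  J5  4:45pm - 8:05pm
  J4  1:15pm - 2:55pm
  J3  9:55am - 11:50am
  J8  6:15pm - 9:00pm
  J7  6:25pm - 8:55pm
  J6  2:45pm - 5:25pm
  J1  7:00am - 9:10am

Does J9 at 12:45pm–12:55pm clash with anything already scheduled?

No — it doesn't clash with anything

J1: ends 9:10am at or before J9 starts 12:45pm → clear.
J2: ends 12:20pm at or before J9 starts 12:45pm → clear.
J3: ends 11:50am at or before J9 starts 12:45pm → clear.
J4: starts 1:15pm at or after J9 ends 12:55pm → clear.
J6: starts 2:45pm at or after J9 ends 12:55pm → clear.
J5: starts 4:45pm at or after J9 ends 12:55pm → clear.
J8: starts 6:15pm at or after J9 ends 12:55pm → clear.
J7: starts 6:25pm at or after J9 ends 12:55pm → clear.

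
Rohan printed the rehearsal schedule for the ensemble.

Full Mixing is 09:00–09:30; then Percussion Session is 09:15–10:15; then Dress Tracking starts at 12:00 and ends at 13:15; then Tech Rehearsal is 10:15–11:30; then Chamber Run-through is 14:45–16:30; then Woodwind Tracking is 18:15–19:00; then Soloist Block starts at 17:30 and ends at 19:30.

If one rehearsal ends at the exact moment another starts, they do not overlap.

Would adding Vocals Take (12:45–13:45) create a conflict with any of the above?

Yes — it overlaps Dress Tracking

Full Mixing: ends 09:30 at or before Vocals Take starts 12:45 → clear.
Percussion Session: ends 10:15 at or before Vocals Take starts 12:45 → clear.
Tech Rehearsal: ends 11:30 at or before Vocals Take starts 12:45 → clear.
Dress Tracking: starts 12:00 before Vocals Take ends 13:45, and ends 13:15 after Vocals Take starts 12:45 → overlap.
Chamber Run-through: starts 14:45 at or after Vocals Take ends 13:45 → clear.
Soloist Block: starts 17:30 at or after Vocals Take ends 13:45 → clear.
Woodwind Tracking: starts 18:15 at or after Vocals Take ends 13:45 → clear.
Vocals Take overlaps Dress Tracking.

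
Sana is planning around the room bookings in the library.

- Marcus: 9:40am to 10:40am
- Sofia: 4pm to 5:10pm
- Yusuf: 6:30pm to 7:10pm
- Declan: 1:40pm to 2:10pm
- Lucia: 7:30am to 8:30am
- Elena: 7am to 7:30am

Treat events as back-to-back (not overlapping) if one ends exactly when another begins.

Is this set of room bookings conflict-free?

Two intervals overlap when each starts before the other ends.
Sorted by start: Elena, Lucia, Marcus, Declan, Sofia, Yusuf.
Lucia starts exactly when Elena ends (back-to-back, no overlap); Elena is clear from here.
Marcus starts after Lucia ends; Lucia is clear from here.
Declan starts after Marcus ends; Marcus is clear from here.
Sofia starts after Declan ends; Declan is clear from here.
Yusuf starts after Sofia ends.
Every pair is clear; the schedule has no overlaps.

Yes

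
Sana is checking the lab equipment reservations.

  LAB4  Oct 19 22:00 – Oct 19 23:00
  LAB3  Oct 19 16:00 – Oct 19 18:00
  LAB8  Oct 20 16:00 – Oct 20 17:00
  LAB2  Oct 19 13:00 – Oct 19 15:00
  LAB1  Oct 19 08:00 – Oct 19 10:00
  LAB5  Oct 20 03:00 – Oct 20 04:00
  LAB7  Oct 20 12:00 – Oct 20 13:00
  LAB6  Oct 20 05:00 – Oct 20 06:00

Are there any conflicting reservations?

Sorted by start: LAB1, LAB2, LAB3, LAB4, LAB5, LAB6, LAB7, LAB8.
LAB2 starts after LAB1 ends; LAB1 is clear from here.
LAB3 starts after LAB2 ends; LAB2 is clear from here.
LAB4 starts after LAB3 ends; LAB3 is clear from here.
LAB5 starts after LAB4 ends; LAB4 is clear from here.
LAB6 starts after LAB5 ends; LAB5 is clear from here.
LAB7 starts after LAB6 ends; LAB6 is clear from here.
LAB8 starts after LAB7 ends.
Every pair is clear; the schedule has no overlaps.

No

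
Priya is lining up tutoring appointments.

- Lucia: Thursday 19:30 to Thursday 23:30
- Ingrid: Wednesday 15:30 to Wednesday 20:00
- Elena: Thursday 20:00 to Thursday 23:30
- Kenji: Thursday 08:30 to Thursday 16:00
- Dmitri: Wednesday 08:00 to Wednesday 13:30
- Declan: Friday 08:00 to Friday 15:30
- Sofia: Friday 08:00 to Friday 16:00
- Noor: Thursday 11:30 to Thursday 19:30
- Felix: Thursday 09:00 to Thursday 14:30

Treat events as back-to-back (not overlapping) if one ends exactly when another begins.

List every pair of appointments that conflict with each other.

Declan & Sofia, Elena & Lucia, Felix & Kenji, Felix & Noor, Kenji & Noor

Check each pair: they overlap iff neither finishes before the other starts.
Sorted by start: Dmitri, Ingrid, Kenji, Felix, Noor, Lucia, Elena, Sofia, Declan.
Ingrid starts after Dmitri ends, so nothing later overlaps Dmitri either.
Kenji starts after Ingrid ends, so nothing later overlaps Ingrid either.
Felix starts before Kenji ends → Kenji and Felix overlap.
Noor starts before Kenji ends → Kenji and Noor overlap.
Lucia starts after Kenji ends, so nothing later overlaps Kenji either.
Noor starts before Felix ends → Felix and Noor overlap.
Lucia starts after Felix ends, so nothing later overlaps Felix either.
Lucia starts exactly when Noor ends (back-to-back, no overlap), so nothing later overlaps Noor either.
Elena starts before Lucia ends → Lucia and Elena overlap.
Sofia starts after Lucia ends, so nothing later overlaps Lucia either.
Sofia starts after Elena ends, so nothing later overlaps Elena either.
Declan starts before Sofia ends → Sofia and Declan overlap.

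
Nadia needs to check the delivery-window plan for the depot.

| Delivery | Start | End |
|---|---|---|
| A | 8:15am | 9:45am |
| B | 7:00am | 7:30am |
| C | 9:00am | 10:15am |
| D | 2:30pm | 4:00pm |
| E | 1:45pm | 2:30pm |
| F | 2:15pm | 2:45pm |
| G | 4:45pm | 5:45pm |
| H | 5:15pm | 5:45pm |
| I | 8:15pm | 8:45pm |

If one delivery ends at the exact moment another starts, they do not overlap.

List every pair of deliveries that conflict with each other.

A & C, D & F, E & F, G & H

Two intervals overlap when each starts before the other ends.
Sorted by start: B, A, C, E, F, D, G, H, I.
A starts after B ends, so nothing later overlaps B either.
C starts before A ends → A and C overlap.
E starts after A ends, so nothing later overlaps A either.
E starts after C ends, so nothing later overlaps C either.
F starts before E ends → E and F overlap.
D starts exactly when E ends (back-to-back, no overlap), so nothing later overlaps E either.
D starts before F ends → F and D overlap.
G starts after F ends, so nothing later overlaps F either.
G starts after D ends, so nothing later overlaps D either.
H starts before G ends → G and H overlap.
I starts after G ends.
I starts after H ends.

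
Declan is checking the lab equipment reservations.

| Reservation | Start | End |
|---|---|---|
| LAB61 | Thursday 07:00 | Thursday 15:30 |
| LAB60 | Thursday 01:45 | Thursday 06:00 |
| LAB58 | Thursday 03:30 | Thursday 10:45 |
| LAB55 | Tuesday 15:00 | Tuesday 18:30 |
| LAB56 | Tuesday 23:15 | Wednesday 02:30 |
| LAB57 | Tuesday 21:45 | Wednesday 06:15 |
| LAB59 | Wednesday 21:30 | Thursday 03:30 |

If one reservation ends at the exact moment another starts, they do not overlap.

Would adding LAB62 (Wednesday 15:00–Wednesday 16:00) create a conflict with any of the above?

LAB55: ends Tuesday 18:30 at or before LAB62 starts Wednesday 15:00 → clear.
LAB57: ends Wednesday 06:15 at or before LAB62 starts Wednesday 15:00 → clear.
LAB56: ends Wednesday 02:30 at or before LAB62 starts Wednesday 15:00 → clear.
LAB59: starts Wednesday 21:30 at or after LAB62 ends Wednesday 16:00 → clear.
LAB60: starts Thursday 01:45 at or after LAB62 ends Wednesday 16:00 → clear.
LAB58: starts Thursday 03:30 at or after LAB62 ends Wednesday 16:00 → clear.
LAB61: starts Thursday 07:00 at or after LAB62 ends Wednesday 16:00 → clear.

No — it doesn't clash with anything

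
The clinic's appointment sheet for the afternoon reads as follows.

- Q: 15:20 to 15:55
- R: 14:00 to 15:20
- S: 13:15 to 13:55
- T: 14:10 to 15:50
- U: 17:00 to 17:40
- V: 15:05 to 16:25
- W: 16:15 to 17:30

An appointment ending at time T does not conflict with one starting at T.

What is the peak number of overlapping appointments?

Walk through starts and ends in time order (an end at T is processed before a start at T):
13:15 start S → 1
13:55 end S → 0
14:00 start R → 1
14:10 start T → 2
15:05 start V → 3
15:20 end R → 2
15:20 start Q → 3
15:50 end T → 2
15:55 end Q → 1
16:15 start W → 2
16:25 end V → 1
17:00 start U → 2
17:30 end W → 1
17:40 end U → 0
Peak is 3, at 15:05 (R, T, V).

3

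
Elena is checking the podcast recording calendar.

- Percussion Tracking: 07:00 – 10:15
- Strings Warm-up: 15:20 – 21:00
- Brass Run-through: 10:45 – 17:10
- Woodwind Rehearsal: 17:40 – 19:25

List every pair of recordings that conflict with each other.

Sorted by start: Percussion Tracking, Brass Run-through, Strings Warm-up, Woodwind Rehearsal.
Brass Run-through starts after Percussion Tracking ends; Percussion Tracking is clear from here.
Strings Warm-up starts before Brass Run-through ends → Brass Run-through and Strings Warm-up overlap.
Woodwind Rehearsal starts after Brass Run-through ends.
Woodwind Rehearsal starts before Strings Warm-up ends → Strings Warm-up and Woodwind Rehearsal overlap.

Brass Run-through & Strings Warm-up, Strings Warm-up & Woodwind Rehearsal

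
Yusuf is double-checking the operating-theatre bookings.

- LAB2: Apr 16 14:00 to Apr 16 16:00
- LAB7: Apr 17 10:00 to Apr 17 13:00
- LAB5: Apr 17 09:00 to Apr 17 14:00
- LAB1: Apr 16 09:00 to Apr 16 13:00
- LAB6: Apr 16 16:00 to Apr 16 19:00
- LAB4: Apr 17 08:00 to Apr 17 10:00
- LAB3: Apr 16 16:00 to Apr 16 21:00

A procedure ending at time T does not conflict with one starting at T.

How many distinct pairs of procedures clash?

Check each pair: they overlap iff neither finishes before the other starts.
Sorted by start: LAB1, LAB2, LAB3, LAB6, LAB4, LAB5, LAB7.
LAB2 starts after LAB1 ends — done with LAB1.
LAB3 starts exactly when LAB2 ends (back-to-back, no overlap) — done with LAB2.
LAB6 starts before LAB3 ends → LAB3 and LAB6 overlap.
LAB4 starts after LAB3 ends — done with LAB3.
LAB4 starts after LAB6 ends — done with LAB6.
LAB5 starts before LAB4 ends → LAB4 and LAB5 overlap.
LAB7 starts exactly when LAB4 ends (back-to-back, no overlap).
LAB7 starts before LAB5 ends → LAB5 and LAB7 overlap.
Overlapping pairs: LAB3 & LAB6, LAB4 & LAB5, LAB5 & LAB7 — 3 in total.

3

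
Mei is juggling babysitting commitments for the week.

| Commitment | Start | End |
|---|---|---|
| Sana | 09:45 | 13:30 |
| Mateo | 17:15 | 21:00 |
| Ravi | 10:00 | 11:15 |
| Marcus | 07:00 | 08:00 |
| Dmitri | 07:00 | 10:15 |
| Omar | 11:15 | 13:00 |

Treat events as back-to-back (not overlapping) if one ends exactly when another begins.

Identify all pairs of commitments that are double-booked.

Dmitri & Marcus, Dmitri & Ravi, Dmitri & Sana, Omar & Sana, Ravi & Sana

Check each pair: they overlap iff neither finishes before the other starts.
Sorted by start: Dmitri, Marcus, Sana, Ravi, Omar, Mateo.
Marcus starts before Dmitri ends → Dmitri and Marcus overlap.
Sana starts before Dmitri ends → Dmitri and Sana overlap.
Ravi starts before Dmitri ends → Dmitri and Ravi overlap.
Omar starts after Dmitri ends — done with Dmitri.
Sana starts after Marcus ends — done with Marcus.
Ravi starts before Sana ends → Sana and Ravi overlap.
Omar starts before Sana ends → Sana and Omar overlap.
Mateo starts after Sana ends.
Omar starts exactly when Ravi ends (back-to-back, no overlap) — done with Ravi.
Mateo starts after Omar ends.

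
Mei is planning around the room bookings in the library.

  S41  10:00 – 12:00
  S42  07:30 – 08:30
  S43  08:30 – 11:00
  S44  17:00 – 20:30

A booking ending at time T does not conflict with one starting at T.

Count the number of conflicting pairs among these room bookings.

1

Two intervals overlap when each starts before the other ends.
Sorted by start: S42, S43, S41, S44.
S43 starts exactly when S42 ends (back-to-back, no overlap); S42 is clear from here.
S41 starts before S43 ends → S43 and S41 overlap.
S44 starts after S43 ends.
S44 starts after S41 ends.
Overlapping pairs: S41 & S43 — 1 in total.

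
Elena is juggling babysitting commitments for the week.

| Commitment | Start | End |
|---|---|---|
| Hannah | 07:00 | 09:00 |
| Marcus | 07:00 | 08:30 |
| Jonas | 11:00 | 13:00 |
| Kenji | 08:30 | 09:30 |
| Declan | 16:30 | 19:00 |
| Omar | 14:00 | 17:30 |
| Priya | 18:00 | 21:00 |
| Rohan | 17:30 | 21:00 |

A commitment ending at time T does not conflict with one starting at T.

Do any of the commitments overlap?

Yes

Sorted by start: Hannah, Marcus, Kenji, Jonas, Omar, Declan, Rohan, Priya.
Marcus starts before Hannah ends → Hannah and Marcus overlap.
That's a conflict, so the schedule is not conflict-free.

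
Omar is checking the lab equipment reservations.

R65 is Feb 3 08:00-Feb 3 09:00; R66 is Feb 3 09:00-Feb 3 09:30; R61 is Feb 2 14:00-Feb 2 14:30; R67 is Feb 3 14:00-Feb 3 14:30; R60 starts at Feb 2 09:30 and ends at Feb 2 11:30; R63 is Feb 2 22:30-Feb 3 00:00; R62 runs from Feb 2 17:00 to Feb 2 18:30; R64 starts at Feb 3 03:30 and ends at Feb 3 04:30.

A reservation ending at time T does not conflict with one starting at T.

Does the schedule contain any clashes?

Check each pair: they overlap iff neither finishes before the other starts.
Sorted by start: R60, R61, R62, R63, R64, R65, R66, R67.
R61 starts after R60 ends; R60 is clear from here.
R62 starts after R61 ends; R61 is clear from here.
R63 starts after R62 ends; R62 is clear from here.
R64 starts after R63 ends; R63 is clear from here.
R65 starts after R64 ends; R64 is clear from here.
R66 starts exactly when R65 ends (back-to-back, no overlap); R65 is clear from here.
R67 starts after R66 ends.
Every pair is clear; the schedule has no overlaps.

No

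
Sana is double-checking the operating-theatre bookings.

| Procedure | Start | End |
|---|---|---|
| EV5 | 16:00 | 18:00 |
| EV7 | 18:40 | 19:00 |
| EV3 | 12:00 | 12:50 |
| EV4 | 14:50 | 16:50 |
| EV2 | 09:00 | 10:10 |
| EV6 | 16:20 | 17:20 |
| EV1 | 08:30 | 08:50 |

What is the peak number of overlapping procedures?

3

Sort all start/end points and keep a running count:
08:30 start EV1 → 1
08:50 end EV1 → 0
09:00 start EV2 → 1
10:10 end EV2 → 0
12:00 start EV3 → 1
12:50 end EV3 → 0
14:50 start EV4 → 1
16:00 start EV5 → 2
16:20 start EV6 → 3
16:50 end EV4 → 2
17:20 end EV6 → 1
18:00 end EV5 → 0
18:40 start EV7 → 1
19:00 end EV7 → 0
Peak is 3, at 16:20 (EV4, EV5, EV6).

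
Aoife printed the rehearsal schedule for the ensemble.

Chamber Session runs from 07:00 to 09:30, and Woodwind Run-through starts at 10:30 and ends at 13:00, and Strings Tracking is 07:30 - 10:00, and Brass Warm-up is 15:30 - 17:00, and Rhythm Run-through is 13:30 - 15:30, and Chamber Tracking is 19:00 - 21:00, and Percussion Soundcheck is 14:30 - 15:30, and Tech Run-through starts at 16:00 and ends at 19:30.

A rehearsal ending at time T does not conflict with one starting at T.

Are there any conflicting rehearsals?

Sorted by start: Chamber Session, Strings Tracking, Woodwind Run-through, Rhythm Run-through, Percussion Soundcheck, Brass Warm-up, Tech Run-through, Chamber Tracking.
Strings Tracking starts before Chamber Session ends → Chamber Session and Strings Tracking overlap.
That's a conflict, so the schedule is not conflict-free.

Yes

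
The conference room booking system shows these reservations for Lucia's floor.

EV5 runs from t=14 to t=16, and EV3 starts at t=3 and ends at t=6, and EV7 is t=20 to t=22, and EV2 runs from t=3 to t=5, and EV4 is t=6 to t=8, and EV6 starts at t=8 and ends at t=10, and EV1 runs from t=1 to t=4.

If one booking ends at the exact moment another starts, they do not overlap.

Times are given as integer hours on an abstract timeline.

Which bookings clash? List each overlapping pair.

Check each pair: they overlap iff neither finishes before the other starts.
Sorted by start: EV1, EV2, EV3, EV4, EV6, EV5, EV7.
EV2 starts before EV1 ends → EV1 and EV2 overlap.
EV3 starts before EV1 ends → EV1 and EV3 overlap.
EV4 starts after EV1 ends; EV1 is clear from here.
EV3 starts before EV2 ends → EV2 and EV3 overlap.
EV4 starts after EV2 ends; EV2 is clear from here.
EV4 starts exactly when EV3 ends (back-to-back, no overlap); EV3 is clear from here.
EV6 starts exactly when EV4 ends (back-to-back, no overlap); EV4 is clear from here.
EV5 starts after EV6 ends; EV6 is clear from here.
EV7 starts after EV5 ends.

EV1 & EV2, EV1 & EV3, EV2 & EV3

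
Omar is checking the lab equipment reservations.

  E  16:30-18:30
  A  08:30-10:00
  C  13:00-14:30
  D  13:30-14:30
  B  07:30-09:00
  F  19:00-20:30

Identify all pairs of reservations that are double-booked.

A & B, C & D

Check each pair: they overlap iff neither finishes before the other starts.
Sorted by start: B, A, C, D, E, F.
A starts before B ends → B and A overlap.
C starts after B ends, so nothing later overlaps B either.
C starts after A ends, so nothing later overlaps A either.
D starts before C ends → C and D overlap.
E starts after C ends, so nothing later overlaps C either.
E starts after D ends, so nothing later overlaps D either.
F starts after E ends.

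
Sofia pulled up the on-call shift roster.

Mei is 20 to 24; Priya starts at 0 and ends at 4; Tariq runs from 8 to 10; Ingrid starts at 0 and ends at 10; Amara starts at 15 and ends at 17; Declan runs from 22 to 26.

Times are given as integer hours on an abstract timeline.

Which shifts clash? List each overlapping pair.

Declan & Mei, Ingrid & Priya, Ingrid & Tariq

Sorted by start: Priya, Ingrid, Tariq, Amara, Mei, Declan.
Ingrid starts before Priya ends → Priya and Ingrid overlap.
Tariq starts after Priya ends; Priya is clear from here.
Tariq starts before Ingrid ends → Ingrid and Tariq overlap.
Amara starts after Ingrid ends; Ingrid is clear from here.
Amara starts after Tariq ends; Tariq is clear from here.
Mei starts after Amara ends; Amara is clear from here.
Declan starts before Mei ends → Mei and Declan overlap.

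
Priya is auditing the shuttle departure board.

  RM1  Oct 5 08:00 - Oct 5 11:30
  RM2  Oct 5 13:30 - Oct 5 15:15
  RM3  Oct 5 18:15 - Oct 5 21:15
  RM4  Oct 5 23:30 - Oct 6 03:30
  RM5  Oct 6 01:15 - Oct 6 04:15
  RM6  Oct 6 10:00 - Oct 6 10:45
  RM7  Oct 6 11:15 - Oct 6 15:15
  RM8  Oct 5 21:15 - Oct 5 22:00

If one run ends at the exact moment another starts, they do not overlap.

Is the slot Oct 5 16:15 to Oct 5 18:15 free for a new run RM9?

RM1: ends Oct 5 11:30 at or before RM9 starts Oct 5 16:15 → clear.
RM2: ends Oct 5 15:15 at or before RM9 starts Oct 5 16:15 → clear.
RM3: starts Oct 5 18:15 at or after RM9 ends Oct 5 18:15 → clear.
RM8: starts Oct 5 21:15 at or after RM9 ends Oct 5 18:15 → clear.
RM4: starts Oct 5 23:30 at or after RM9 ends Oct 5 18:15 → clear.
RM5: starts Oct 6 01:15 at or after RM9 ends Oct 5 18:15 → clear.
RM6: starts Oct 6 10:00 at or after RM9 ends Oct 5 18:15 → clear.
RM7: starts Oct 6 11:15 at or after RM9 ends Oct 5 18:15 → clear.

Yes — the slot is free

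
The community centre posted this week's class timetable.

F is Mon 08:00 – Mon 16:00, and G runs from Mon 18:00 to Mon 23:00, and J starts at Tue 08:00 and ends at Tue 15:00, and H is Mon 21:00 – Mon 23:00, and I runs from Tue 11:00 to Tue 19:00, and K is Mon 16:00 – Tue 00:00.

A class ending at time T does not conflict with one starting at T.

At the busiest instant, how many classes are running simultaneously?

Walk through starts and ends in time order (an end at T is processed before a start at T):
Mon 08:00 start F → 1
Mon 16:00 end F → 0
Mon 16:00 start K → 1
Mon 18:00 start G → 2
Mon 21:00 start H → 3
Mon 23:00 end G → 2
Mon 23:00 end H → 1
Tue 00:00 end K → 0
Tue 08:00 start J → 1
Tue 11:00 start I → 2
Tue 15:00 end J → 1
Tue 19:00 end I → 0
Peak is 3, at Mon 21:00 (G, H, K).

3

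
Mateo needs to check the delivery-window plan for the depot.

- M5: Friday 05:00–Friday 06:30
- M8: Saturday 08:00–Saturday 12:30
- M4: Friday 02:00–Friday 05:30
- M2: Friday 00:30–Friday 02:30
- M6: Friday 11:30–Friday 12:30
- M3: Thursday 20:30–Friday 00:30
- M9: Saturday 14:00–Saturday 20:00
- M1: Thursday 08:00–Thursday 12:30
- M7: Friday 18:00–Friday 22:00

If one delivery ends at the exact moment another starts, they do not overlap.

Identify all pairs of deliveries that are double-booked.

Check each pair: they overlap iff neither finishes before the other starts.
Sorted by start: M1, M3, M2, M4, M5, M6, M7, M8, M9.
M3 starts after M1 ends, so nothing later overlaps M1 either.
M2 starts exactly when M3 ends (back-to-back, no overlap), so nothing later overlaps M3 either.
M4 starts before M2 ends → M2 and M4 overlap.
M5 starts after M2 ends, so nothing later overlaps M2 either.
M5 starts before M4 ends → M4 and M5 overlap.
M6 starts after M4 ends, so nothing later overlaps M4 either.
M6 starts after M5 ends, so nothing later overlaps M5 either.
M7 starts after M6 ends, so nothing later overlaps M6 either.
M8 starts after M7 ends, so nothing later overlaps M7 either.
M9 starts after M8 ends.

M2 & M4, M4 & M5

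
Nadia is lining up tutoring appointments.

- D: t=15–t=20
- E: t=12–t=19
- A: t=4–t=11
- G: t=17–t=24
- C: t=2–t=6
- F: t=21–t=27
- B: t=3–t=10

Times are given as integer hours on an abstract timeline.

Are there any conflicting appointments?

Sorted by start: C, B, A, E, D, G, F.
B starts before C ends → C and B overlap.
That's a conflict, so the schedule is not conflict-free.

Yes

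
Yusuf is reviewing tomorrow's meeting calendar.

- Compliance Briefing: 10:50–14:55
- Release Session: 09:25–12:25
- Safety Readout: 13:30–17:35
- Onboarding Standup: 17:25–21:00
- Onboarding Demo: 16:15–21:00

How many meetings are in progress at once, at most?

3

Walk through starts and ends in time order (an end at T is processed before a start at T):
09:25 start Release Session → 1
10:50 start Compliance Briefing → 2
12:25 end Release Session → 1
13:30 start Safety Readout → 2
14:55 end Compliance Briefing → 1
16:15 start Onboarding Demo → 2
17:25 start Onboarding Standup → 3
17:35 end Safety Readout → 2
21:00 end Onboarding Demo → 1
21:00 end Onboarding Standup → 0
Peak is 3, at 17:25 (Onboarding Demo, Onboarding Standup, Safety Readout).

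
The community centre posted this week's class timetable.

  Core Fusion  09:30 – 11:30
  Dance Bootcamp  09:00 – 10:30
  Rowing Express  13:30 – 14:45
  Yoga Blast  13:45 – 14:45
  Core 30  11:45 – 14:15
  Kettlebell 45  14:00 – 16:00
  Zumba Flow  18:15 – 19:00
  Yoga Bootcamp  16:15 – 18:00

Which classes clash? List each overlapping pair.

Core 30 & Kettlebell 45, Core 30 & Rowing Express, Core 30 & Yoga Blast, Core Fusion & Dance Bootcamp, Kettlebell 45 & Rowing Express, Kettlebell 45 & Yoga Blast, Rowing Express & Yoga Blast

Two intervals overlap when each starts before the other ends.
Sorted by start: Dance Bootcamp, Core Fusion, Core 30, Rowing Express, Yoga Blast, Kettlebell 45, Yoga Bootcamp, Zumba Flow.
Core Fusion starts before Dance Bootcamp ends → Dance Bootcamp and Core Fusion overlap.
Core 30 starts after Dance Bootcamp ends — done with Dance Bootcamp.
Core 30 starts after Core Fusion ends — done with Core Fusion.
Rowing Express starts before Core 30 ends → Core 30 and Rowing Express overlap.
Yoga Blast starts before Core 30 ends → Core 30 and Yoga Blast overlap.
Kettlebell 45 starts before Core 30 ends → Core 30 and Kettlebell 45 overlap.
Yoga Bootcamp starts after Core 30 ends — done with Core 30.
Yoga Blast starts before Rowing Express ends → Rowing Express and Yoga Blast overlap.
Kettlebell 45 starts before Rowing Express ends → Rowing Express and Kettlebell 45 overlap.
Yoga Bootcamp starts after Rowing Express ends — done with Rowing Express.
Kettlebell 45 starts before Yoga Blast ends → Yoga Blast and Kettlebell 45 overlap.
Yoga Bootcamp starts after Yoga Blast ends — done with Yoga Blast.
Yoga Bootcamp starts after Kettlebell 45 ends — done with Kettlebell 45.
Zumba Flow starts after Yoga Bootcamp ends.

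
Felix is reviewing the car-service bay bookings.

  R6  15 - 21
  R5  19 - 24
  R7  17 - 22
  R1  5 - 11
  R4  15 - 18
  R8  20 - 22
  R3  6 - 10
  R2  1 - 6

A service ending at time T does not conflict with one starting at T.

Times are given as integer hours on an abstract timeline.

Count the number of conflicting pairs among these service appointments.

10

Sorted by start: R2, R1, R3, R4, R6, R7, R5, R8.
R1 starts before R2 ends → R2 and R1 overlap.
R3 starts exactly when R2 ends (back-to-back, no overlap), so R2 has no further overlaps.
R3 starts before R1 ends → R1 and R3 overlap.
R4 starts after R1 ends, so R1 has no further overlaps.
R4 starts after R3 ends, so R3 has no further overlaps.
R6 starts before R4 ends → R4 and R6 overlap.
R7 starts before R4 ends → R4 and R7 overlap.
R5 starts after R4 ends, so R4 has no further overlaps.
R7 starts before R6 ends → R6 and R7 overlap.
R5 starts before R6 ends → R6 and R5 overlap.
R8 starts before R6 ends → R6 and R8 overlap.
R5 starts before R7 ends → R7 and R5 overlap.
R8 starts before R7 ends → R7 and R8 overlap.
R8 starts before R5 ends → R5 and R8 overlap.
Overlapping pairs: R1 & R2, R1 & R3, R4 & R6, R4 & R7, R5 & R6, R5 & R7, R5 & R8, R6 & R7, R6 & R8, R7 & R8 — 10 in total.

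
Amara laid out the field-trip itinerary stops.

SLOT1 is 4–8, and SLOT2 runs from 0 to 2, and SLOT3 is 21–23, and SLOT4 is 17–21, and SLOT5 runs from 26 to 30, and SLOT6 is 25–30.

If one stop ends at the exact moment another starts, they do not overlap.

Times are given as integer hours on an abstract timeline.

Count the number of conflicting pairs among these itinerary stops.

Sorted by start: SLOT2, SLOT1, SLOT4, SLOT3, SLOT6, SLOT5.
SLOT1 starts after SLOT2 ends — done with SLOT2.
SLOT4 starts after SLOT1 ends — done with SLOT1.
SLOT3 starts exactly when SLOT4 ends (back-to-back, no overlap) — done with SLOT4.
SLOT6 starts after SLOT3 ends — done with SLOT3.
SLOT5 starts before SLOT6 ends → SLOT6 and SLOT5 overlap.
Overlapping pairs: SLOT5 & SLOT6 — 1 in total.

1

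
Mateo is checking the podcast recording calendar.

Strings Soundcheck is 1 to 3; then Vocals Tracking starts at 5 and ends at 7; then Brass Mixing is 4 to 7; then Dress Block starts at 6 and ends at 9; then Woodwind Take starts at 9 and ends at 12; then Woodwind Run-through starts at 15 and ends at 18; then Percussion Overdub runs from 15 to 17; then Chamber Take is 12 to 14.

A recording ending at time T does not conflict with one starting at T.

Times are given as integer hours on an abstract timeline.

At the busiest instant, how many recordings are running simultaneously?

3

Sort all start/end points and keep a running count:
1 start Strings Soundcheck → 1
3 end Strings Soundcheck → 0
4 start Brass Mixing → 1
5 start Vocals Tracking → 2
6 start Dress Block → 3
7 end Brass Mixing → 2
7 end Vocals Tracking → 1
9 end Dress Block → 0
9 start Woodwind Take → 1
12 end Woodwind Take → 0
12 start Chamber Take → 1
14 end Chamber Take → 0
15 start Percussion Overdub → 1
15 start Woodwind Run-through → 2
17 end Percussion Overdub → 1
18 end Woodwind Run-through → 0
Peak is 3, at 6 (Brass Mixing, Dress Block, Vocals Tracking).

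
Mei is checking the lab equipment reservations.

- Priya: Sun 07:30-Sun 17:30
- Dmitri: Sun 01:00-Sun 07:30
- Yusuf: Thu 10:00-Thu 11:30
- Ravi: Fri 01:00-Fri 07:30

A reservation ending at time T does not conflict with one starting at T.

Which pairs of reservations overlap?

Sorted by start: Yusuf, Ravi, Dmitri, Priya.
Ravi starts after Yusuf ends; Yusuf is clear from here.
Dmitri starts after Ravi ends; Ravi is clear from here.
Priya starts exactly when Dmitri ends (back-to-back, no overlap).

no overlapping pairs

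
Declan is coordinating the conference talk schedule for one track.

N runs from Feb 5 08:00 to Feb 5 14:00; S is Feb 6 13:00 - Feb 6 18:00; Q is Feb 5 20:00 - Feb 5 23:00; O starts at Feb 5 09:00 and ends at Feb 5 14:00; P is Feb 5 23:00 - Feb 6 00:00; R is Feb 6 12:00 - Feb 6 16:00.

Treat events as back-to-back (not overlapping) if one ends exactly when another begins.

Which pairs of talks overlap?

N & O, R & S

Check each pair: they overlap iff neither finishes before the other starts.
Sorted by start: N, O, Q, P, R, S.
O starts before N ends → N and O overlap.
Q starts after N ends; N is clear from here.
Q starts after O ends; O is clear from here.
P starts exactly when Q ends (back-to-back, no overlap); Q is clear from here.
R starts after P ends; P is clear from here.
S starts before R ends → R and S overlap.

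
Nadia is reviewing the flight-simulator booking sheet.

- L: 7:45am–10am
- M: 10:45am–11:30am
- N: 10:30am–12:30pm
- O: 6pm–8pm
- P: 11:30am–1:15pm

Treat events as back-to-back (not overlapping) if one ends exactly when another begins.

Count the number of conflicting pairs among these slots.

Two intervals overlap when each starts before the other ends.
Sorted by start: L, N, M, P, O.
N starts after L ends; L is clear from here.
M starts before N ends → N and M overlap.
P starts before N ends → N and P overlap.
O starts after N ends.
P starts exactly when M ends (back-to-back, no overlap); M is clear from here.
O starts after P ends.
Overlapping pairs: M & N, N & P — 2 in total.

2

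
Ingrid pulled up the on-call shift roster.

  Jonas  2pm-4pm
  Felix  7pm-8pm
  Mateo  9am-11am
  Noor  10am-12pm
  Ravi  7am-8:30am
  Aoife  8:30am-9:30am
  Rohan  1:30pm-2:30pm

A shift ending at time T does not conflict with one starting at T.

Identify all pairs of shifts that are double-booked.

Sorted by start: Ravi, Aoife, Mateo, Noor, Rohan, Jonas, Felix.
Aoife starts exactly when Ravi ends (back-to-back, no overlap); Ravi is clear from here.
Mateo starts before Aoife ends → Aoife and Mateo overlap.
Noor starts after Aoife ends; Aoife is clear from here.
Noor starts before Mateo ends → Mateo and Noor overlap.
Rohan starts after Mateo ends; Mateo is clear from here.
Rohan starts after Noor ends; Noor is clear from here.
Jonas starts before Rohan ends → Rohan and Jonas overlap.
Felix starts after Rohan ends.
Felix starts after Jonas ends.

Aoife & Mateo, Jonas & Rohan, Mateo & Noor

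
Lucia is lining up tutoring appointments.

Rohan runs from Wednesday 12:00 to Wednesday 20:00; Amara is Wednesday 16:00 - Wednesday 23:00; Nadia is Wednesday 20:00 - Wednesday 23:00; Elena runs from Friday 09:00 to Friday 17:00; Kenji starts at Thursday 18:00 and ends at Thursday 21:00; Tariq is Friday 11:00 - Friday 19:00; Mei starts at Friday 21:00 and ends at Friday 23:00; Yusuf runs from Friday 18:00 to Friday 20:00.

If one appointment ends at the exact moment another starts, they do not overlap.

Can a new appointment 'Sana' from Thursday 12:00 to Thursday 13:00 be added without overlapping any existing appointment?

Rohan: ends Wednesday 20:00 at or before Sana starts Thursday 12:00 → clear.
Amara: ends Wednesday 23:00 at or before Sana starts Thursday 12:00 → clear.
Nadia: ends Wednesday 23:00 at or before Sana starts Thursday 12:00 → clear.
Kenji: starts Thursday 18:00 at or after Sana ends Thursday 13:00 → clear.
Elena: starts Friday 09:00 at or after Sana ends Thursday 13:00 → clear.
Tariq: starts Friday 11:00 at or after Sana ends Thursday 13:00 → clear.
Yusuf: starts Friday 18:00 at or after Sana ends Thursday 13:00 → clear.
Mei: starts Friday 21:00 at or after Sana ends Thursday 13:00 → clear.

Yes — the slot is free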